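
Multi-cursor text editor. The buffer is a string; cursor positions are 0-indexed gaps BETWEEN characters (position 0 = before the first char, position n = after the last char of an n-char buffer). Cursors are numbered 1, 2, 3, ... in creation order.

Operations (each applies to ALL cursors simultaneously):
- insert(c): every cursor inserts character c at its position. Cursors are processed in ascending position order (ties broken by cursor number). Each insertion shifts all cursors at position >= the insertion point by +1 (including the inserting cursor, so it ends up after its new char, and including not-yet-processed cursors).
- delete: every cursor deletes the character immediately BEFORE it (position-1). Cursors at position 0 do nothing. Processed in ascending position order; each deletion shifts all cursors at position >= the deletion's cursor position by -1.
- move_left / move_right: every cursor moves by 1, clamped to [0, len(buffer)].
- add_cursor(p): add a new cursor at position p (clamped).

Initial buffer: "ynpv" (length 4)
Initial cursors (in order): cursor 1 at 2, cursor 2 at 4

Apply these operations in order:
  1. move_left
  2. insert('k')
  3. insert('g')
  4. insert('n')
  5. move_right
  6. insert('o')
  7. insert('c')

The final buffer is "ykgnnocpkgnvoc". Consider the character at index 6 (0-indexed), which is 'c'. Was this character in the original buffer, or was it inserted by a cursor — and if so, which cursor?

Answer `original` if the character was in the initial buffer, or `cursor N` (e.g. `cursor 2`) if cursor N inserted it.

Answer: cursor 1

Derivation:
After op 1 (move_left): buffer="ynpv" (len 4), cursors c1@1 c2@3, authorship ....
After op 2 (insert('k')): buffer="yknpkv" (len 6), cursors c1@2 c2@5, authorship .1..2.
After op 3 (insert('g')): buffer="ykgnpkgv" (len 8), cursors c1@3 c2@7, authorship .11..22.
After op 4 (insert('n')): buffer="ykgnnpkgnv" (len 10), cursors c1@4 c2@9, authorship .111..222.
After op 5 (move_right): buffer="ykgnnpkgnv" (len 10), cursors c1@5 c2@10, authorship .111..222.
After op 6 (insert('o')): buffer="ykgnnopkgnvo" (len 12), cursors c1@6 c2@12, authorship .111.1.222.2
After op 7 (insert('c')): buffer="ykgnnocpkgnvoc" (len 14), cursors c1@7 c2@14, authorship .111.11.222.22
Authorship (.=original, N=cursor N): . 1 1 1 . 1 1 . 2 2 2 . 2 2
Index 6: author = 1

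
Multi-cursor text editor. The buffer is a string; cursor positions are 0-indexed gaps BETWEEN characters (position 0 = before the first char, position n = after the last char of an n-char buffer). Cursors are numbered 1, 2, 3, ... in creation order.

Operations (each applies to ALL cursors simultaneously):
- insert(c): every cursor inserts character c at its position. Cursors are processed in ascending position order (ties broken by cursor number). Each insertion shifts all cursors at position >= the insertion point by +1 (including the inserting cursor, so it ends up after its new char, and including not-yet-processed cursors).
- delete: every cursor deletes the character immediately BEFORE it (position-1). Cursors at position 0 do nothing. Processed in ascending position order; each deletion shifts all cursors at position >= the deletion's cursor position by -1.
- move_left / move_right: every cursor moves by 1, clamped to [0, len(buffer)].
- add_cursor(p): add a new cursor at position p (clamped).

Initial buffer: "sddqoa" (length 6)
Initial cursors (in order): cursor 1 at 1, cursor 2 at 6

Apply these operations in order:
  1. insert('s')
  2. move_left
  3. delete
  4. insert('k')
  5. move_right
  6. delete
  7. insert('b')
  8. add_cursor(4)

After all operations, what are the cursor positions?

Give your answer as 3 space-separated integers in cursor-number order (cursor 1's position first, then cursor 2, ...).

After op 1 (insert('s')): buffer="ssddqoas" (len 8), cursors c1@2 c2@8, authorship .1.....2
After op 2 (move_left): buffer="ssddqoas" (len 8), cursors c1@1 c2@7, authorship .1.....2
After op 3 (delete): buffer="sddqos" (len 6), cursors c1@0 c2@5, authorship 1....2
After op 4 (insert('k')): buffer="ksddqoks" (len 8), cursors c1@1 c2@7, authorship 11....22
After op 5 (move_right): buffer="ksddqoks" (len 8), cursors c1@2 c2@8, authorship 11....22
After op 6 (delete): buffer="kddqok" (len 6), cursors c1@1 c2@6, authorship 1....2
After op 7 (insert('b')): buffer="kbddqokb" (len 8), cursors c1@2 c2@8, authorship 11....22
After op 8 (add_cursor(4)): buffer="kbddqokb" (len 8), cursors c1@2 c3@4 c2@8, authorship 11....22

Answer: 2 8 4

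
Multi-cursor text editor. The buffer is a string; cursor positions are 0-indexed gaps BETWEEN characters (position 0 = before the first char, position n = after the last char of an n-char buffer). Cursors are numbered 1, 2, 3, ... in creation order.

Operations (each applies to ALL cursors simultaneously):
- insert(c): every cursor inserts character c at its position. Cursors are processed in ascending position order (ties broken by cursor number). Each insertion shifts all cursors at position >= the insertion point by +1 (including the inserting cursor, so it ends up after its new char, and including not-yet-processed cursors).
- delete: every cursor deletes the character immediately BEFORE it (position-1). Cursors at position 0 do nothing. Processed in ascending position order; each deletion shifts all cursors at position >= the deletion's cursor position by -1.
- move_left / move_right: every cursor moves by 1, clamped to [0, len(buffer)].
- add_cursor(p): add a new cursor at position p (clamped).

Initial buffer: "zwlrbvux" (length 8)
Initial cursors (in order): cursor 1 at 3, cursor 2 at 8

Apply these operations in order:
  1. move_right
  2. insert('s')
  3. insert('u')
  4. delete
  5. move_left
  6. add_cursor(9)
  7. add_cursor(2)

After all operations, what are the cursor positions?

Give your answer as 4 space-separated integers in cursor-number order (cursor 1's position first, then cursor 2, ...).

Answer: 4 9 9 2

Derivation:
After op 1 (move_right): buffer="zwlrbvux" (len 8), cursors c1@4 c2@8, authorship ........
After op 2 (insert('s')): buffer="zwlrsbvuxs" (len 10), cursors c1@5 c2@10, authorship ....1....2
After op 3 (insert('u')): buffer="zwlrsubvuxsu" (len 12), cursors c1@6 c2@12, authorship ....11....22
After op 4 (delete): buffer="zwlrsbvuxs" (len 10), cursors c1@5 c2@10, authorship ....1....2
After op 5 (move_left): buffer="zwlrsbvuxs" (len 10), cursors c1@4 c2@9, authorship ....1....2
After op 6 (add_cursor(9)): buffer="zwlrsbvuxs" (len 10), cursors c1@4 c2@9 c3@9, authorship ....1....2
After op 7 (add_cursor(2)): buffer="zwlrsbvuxs" (len 10), cursors c4@2 c1@4 c2@9 c3@9, authorship ....1....2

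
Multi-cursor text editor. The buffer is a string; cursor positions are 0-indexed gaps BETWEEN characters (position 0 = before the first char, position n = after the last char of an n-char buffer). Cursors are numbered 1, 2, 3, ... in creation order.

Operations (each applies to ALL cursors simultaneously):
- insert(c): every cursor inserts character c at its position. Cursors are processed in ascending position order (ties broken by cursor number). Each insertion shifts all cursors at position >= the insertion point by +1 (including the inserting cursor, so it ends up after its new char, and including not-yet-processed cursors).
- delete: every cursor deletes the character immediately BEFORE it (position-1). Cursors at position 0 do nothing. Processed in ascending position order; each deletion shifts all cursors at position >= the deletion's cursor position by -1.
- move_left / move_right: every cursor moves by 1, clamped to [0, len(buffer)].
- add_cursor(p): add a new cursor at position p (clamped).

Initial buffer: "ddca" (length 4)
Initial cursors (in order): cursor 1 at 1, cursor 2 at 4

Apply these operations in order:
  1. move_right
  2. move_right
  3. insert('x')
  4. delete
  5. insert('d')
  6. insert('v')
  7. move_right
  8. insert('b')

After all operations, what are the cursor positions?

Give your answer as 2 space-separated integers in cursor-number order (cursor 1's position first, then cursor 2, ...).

Answer: 7 10

Derivation:
After op 1 (move_right): buffer="ddca" (len 4), cursors c1@2 c2@4, authorship ....
After op 2 (move_right): buffer="ddca" (len 4), cursors c1@3 c2@4, authorship ....
After op 3 (insert('x')): buffer="ddcxax" (len 6), cursors c1@4 c2@6, authorship ...1.2
After op 4 (delete): buffer="ddca" (len 4), cursors c1@3 c2@4, authorship ....
After op 5 (insert('d')): buffer="ddcdad" (len 6), cursors c1@4 c2@6, authorship ...1.2
After op 6 (insert('v')): buffer="ddcdvadv" (len 8), cursors c1@5 c2@8, authorship ...11.22
After op 7 (move_right): buffer="ddcdvadv" (len 8), cursors c1@6 c2@8, authorship ...11.22
After op 8 (insert('b')): buffer="ddcdvabdvb" (len 10), cursors c1@7 c2@10, authorship ...11.1222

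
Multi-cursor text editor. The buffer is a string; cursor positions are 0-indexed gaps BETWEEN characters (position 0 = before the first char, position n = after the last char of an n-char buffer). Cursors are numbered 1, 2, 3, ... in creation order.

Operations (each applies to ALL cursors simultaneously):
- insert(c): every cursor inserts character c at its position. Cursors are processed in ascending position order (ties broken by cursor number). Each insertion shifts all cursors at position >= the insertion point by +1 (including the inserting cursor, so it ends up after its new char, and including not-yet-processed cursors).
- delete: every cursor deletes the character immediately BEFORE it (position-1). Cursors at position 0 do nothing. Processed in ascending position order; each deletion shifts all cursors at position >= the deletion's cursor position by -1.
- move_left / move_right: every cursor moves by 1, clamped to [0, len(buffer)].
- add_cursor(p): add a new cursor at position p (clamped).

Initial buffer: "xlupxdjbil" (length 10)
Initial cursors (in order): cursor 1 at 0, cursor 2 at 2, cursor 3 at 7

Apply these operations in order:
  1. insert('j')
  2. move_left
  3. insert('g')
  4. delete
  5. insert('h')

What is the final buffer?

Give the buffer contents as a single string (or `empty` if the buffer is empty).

After op 1 (insert('j')): buffer="jxljupxdjjbil" (len 13), cursors c1@1 c2@4 c3@10, authorship 1..2.....3...
After op 2 (move_left): buffer="jxljupxdjjbil" (len 13), cursors c1@0 c2@3 c3@9, authorship 1..2.....3...
After op 3 (insert('g')): buffer="gjxlgjupxdjgjbil" (len 16), cursors c1@1 c2@5 c3@12, authorship 11..22.....33...
After op 4 (delete): buffer="jxljupxdjjbil" (len 13), cursors c1@0 c2@3 c3@9, authorship 1..2.....3...
After op 5 (insert('h')): buffer="hjxlhjupxdjhjbil" (len 16), cursors c1@1 c2@5 c3@12, authorship 11..22.....33...

Answer: hjxlhjupxdjhjbil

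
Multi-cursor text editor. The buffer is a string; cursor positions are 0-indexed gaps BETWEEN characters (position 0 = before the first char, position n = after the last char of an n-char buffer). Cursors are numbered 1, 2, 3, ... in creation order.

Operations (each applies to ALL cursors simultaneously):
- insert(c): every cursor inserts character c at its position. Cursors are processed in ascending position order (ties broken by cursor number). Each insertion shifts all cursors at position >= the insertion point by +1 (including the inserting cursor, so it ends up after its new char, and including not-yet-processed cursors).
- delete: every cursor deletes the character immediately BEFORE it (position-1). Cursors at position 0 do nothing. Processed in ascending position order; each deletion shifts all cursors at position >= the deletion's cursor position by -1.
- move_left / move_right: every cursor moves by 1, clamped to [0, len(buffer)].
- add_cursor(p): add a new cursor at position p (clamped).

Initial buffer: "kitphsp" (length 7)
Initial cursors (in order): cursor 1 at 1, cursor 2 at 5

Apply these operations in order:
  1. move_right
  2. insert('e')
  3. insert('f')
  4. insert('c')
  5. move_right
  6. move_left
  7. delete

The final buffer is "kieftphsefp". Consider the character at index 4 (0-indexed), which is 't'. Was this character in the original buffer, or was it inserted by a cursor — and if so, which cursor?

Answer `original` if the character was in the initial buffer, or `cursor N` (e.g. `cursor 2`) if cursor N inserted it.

Answer: original

Derivation:
After op 1 (move_right): buffer="kitphsp" (len 7), cursors c1@2 c2@6, authorship .......
After op 2 (insert('e')): buffer="kietphsep" (len 9), cursors c1@3 c2@8, authorship ..1....2.
After op 3 (insert('f')): buffer="kieftphsefp" (len 11), cursors c1@4 c2@10, authorship ..11....22.
After op 4 (insert('c')): buffer="kiefctphsefcp" (len 13), cursors c1@5 c2@12, authorship ..111....222.
After op 5 (move_right): buffer="kiefctphsefcp" (len 13), cursors c1@6 c2@13, authorship ..111....222.
After op 6 (move_left): buffer="kiefctphsefcp" (len 13), cursors c1@5 c2@12, authorship ..111....222.
After op 7 (delete): buffer="kieftphsefp" (len 11), cursors c1@4 c2@10, authorship ..11....22.
Authorship (.=original, N=cursor N): . . 1 1 . . . . 2 2 .
Index 4: author = original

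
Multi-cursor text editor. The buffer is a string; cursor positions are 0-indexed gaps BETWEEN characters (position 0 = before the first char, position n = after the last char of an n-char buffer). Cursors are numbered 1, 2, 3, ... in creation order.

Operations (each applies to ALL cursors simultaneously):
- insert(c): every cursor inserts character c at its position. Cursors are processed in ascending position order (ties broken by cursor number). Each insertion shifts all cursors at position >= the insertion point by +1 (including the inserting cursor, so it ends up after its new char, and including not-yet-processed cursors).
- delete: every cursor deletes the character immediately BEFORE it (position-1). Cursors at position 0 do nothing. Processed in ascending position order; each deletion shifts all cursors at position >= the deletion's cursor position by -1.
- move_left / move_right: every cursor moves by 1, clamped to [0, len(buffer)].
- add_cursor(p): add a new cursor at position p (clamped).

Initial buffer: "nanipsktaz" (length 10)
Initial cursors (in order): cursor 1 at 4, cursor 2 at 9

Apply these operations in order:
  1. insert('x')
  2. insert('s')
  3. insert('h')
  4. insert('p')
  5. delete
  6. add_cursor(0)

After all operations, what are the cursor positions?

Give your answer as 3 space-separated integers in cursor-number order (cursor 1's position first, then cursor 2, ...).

After op 1 (insert('x')): buffer="nanixpsktaxz" (len 12), cursors c1@5 c2@11, authorship ....1.....2.
After op 2 (insert('s')): buffer="nanixspsktaxsz" (len 14), cursors c1@6 c2@13, authorship ....11.....22.
After op 3 (insert('h')): buffer="nanixshpsktaxshz" (len 16), cursors c1@7 c2@15, authorship ....111.....222.
After op 4 (insert('p')): buffer="nanixshppsktaxshpz" (len 18), cursors c1@8 c2@17, authorship ....1111.....2222.
After op 5 (delete): buffer="nanixshpsktaxshz" (len 16), cursors c1@7 c2@15, authorship ....111.....222.
After op 6 (add_cursor(0)): buffer="nanixshpsktaxshz" (len 16), cursors c3@0 c1@7 c2@15, authorship ....111.....222.

Answer: 7 15 0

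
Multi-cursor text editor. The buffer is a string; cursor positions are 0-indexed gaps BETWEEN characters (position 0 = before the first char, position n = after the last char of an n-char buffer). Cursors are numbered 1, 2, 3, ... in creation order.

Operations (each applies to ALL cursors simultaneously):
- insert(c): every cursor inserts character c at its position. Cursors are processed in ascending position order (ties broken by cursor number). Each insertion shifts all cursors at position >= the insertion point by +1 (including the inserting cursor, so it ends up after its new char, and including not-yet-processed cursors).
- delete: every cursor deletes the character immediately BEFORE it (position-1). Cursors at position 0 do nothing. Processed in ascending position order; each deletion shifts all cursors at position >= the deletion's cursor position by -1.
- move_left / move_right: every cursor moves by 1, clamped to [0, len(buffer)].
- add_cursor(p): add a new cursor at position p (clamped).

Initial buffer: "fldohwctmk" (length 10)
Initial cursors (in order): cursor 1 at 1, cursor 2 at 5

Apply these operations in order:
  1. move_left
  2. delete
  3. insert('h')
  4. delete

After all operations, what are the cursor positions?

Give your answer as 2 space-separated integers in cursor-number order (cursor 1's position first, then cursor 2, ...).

Answer: 0 3

Derivation:
After op 1 (move_left): buffer="fldohwctmk" (len 10), cursors c1@0 c2@4, authorship ..........
After op 2 (delete): buffer="fldhwctmk" (len 9), cursors c1@0 c2@3, authorship .........
After op 3 (insert('h')): buffer="hfldhhwctmk" (len 11), cursors c1@1 c2@5, authorship 1...2......
After op 4 (delete): buffer="fldhwctmk" (len 9), cursors c1@0 c2@3, authorship .........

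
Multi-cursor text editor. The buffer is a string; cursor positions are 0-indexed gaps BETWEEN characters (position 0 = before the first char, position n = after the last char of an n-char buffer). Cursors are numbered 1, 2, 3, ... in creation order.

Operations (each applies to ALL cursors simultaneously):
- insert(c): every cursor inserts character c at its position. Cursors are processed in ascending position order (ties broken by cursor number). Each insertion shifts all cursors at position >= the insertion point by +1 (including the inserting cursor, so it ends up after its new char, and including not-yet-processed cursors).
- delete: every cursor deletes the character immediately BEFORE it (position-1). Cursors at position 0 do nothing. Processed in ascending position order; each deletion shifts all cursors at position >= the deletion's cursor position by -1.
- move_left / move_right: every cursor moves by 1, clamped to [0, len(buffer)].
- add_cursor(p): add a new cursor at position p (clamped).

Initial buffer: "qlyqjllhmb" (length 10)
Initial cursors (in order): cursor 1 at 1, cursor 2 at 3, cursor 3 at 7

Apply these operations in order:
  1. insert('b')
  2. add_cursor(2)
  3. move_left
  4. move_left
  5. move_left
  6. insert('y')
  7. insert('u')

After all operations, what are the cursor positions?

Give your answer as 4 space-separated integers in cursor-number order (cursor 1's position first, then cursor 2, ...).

Answer: 4 8 15 4

Derivation:
After op 1 (insert('b')): buffer="qblybqjllbhmb" (len 13), cursors c1@2 c2@5 c3@10, authorship .1..2....3...
After op 2 (add_cursor(2)): buffer="qblybqjllbhmb" (len 13), cursors c1@2 c4@2 c2@5 c3@10, authorship .1..2....3...
After op 3 (move_left): buffer="qblybqjllbhmb" (len 13), cursors c1@1 c4@1 c2@4 c3@9, authorship .1..2....3...
After op 4 (move_left): buffer="qblybqjllbhmb" (len 13), cursors c1@0 c4@0 c2@3 c3@8, authorship .1..2....3...
After op 5 (move_left): buffer="qblybqjllbhmb" (len 13), cursors c1@0 c4@0 c2@2 c3@7, authorship .1..2....3...
After op 6 (insert('y')): buffer="yyqbylybqjyllbhmb" (len 17), cursors c1@2 c4@2 c2@5 c3@11, authorship 14.12..2..3..3...
After op 7 (insert('u')): buffer="yyuuqbyulybqjyullbhmb" (len 21), cursors c1@4 c4@4 c2@8 c3@15, authorship 1414.122..2..33..3...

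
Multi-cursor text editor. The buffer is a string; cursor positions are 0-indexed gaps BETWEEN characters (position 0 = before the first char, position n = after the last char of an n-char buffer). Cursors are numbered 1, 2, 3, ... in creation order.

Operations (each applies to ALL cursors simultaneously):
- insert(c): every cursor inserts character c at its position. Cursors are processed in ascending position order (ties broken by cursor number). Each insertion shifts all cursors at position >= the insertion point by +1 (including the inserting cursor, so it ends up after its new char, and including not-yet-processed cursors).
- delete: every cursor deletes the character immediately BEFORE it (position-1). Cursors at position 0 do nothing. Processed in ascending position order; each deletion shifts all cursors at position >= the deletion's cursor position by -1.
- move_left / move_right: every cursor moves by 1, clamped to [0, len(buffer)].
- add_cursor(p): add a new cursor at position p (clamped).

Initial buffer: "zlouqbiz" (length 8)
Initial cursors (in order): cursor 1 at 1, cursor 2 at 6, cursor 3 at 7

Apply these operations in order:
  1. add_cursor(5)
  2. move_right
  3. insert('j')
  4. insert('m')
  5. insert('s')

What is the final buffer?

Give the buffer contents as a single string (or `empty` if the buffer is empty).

After op 1 (add_cursor(5)): buffer="zlouqbiz" (len 8), cursors c1@1 c4@5 c2@6 c3@7, authorship ........
After op 2 (move_right): buffer="zlouqbiz" (len 8), cursors c1@2 c4@6 c2@7 c3@8, authorship ........
After op 3 (insert('j')): buffer="zljouqbjijzj" (len 12), cursors c1@3 c4@8 c2@10 c3@12, authorship ..1....4.2.3
After op 4 (insert('m')): buffer="zljmouqbjmijmzjm" (len 16), cursors c1@4 c4@10 c2@13 c3@16, authorship ..11....44.22.33
After op 5 (insert('s')): buffer="zljmsouqbjmsijmszjms" (len 20), cursors c1@5 c4@12 c2@16 c3@20, authorship ..111....444.222.333

Answer: zljmsouqbjmsijmszjms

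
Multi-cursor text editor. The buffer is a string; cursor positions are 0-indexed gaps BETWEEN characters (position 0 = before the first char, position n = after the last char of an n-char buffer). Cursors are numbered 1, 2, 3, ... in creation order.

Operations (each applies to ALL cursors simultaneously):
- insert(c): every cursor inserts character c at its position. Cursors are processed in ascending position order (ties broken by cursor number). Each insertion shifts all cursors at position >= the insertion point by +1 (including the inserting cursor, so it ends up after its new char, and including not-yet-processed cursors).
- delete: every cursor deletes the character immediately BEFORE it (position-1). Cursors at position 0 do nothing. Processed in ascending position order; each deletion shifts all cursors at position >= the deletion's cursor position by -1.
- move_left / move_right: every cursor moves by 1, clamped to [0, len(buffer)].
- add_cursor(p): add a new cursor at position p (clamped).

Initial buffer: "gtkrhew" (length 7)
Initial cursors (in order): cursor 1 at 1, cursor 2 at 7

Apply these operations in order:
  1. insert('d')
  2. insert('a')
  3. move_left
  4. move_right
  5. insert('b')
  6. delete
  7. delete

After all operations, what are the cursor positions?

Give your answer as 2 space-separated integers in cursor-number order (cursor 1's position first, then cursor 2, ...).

Answer: 2 9

Derivation:
After op 1 (insert('d')): buffer="gdtkrhewd" (len 9), cursors c1@2 c2@9, authorship .1......2
After op 2 (insert('a')): buffer="gdatkrhewda" (len 11), cursors c1@3 c2@11, authorship .11......22
After op 3 (move_left): buffer="gdatkrhewda" (len 11), cursors c1@2 c2@10, authorship .11......22
After op 4 (move_right): buffer="gdatkrhewda" (len 11), cursors c1@3 c2@11, authorship .11......22
After op 5 (insert('b')): buffer="gdabtkrhewdab" (len 13), cursors c1@4 c2@13, authorship .111......222
After op 6 (delete): buffer="gdatkrhewda" (len 11), cursors c1@3 c2@11, authorship .11......22
After op 7 (delete): buffer="gdtkrhewd" (len 9), cursors c1@2 c2@9, authorship .1......2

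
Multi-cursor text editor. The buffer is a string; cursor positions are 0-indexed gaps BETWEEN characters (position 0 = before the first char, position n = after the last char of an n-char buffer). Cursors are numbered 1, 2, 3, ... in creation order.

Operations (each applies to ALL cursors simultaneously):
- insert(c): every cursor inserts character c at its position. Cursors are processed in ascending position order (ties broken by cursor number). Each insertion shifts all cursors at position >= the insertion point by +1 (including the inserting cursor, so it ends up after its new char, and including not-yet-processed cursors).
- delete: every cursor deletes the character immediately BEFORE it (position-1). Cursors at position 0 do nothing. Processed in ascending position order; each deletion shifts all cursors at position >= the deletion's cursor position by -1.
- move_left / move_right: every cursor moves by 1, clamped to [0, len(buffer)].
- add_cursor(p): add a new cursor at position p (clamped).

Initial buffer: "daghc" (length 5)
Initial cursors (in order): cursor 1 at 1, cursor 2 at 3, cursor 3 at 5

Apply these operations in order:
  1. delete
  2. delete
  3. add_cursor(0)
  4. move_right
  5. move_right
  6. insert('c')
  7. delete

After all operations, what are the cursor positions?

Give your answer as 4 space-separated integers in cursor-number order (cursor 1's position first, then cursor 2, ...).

Answer: 0 0 0 0

Derivation:
After op 1 (delete): buffer="ah" (len 2), cursors c1@0 c2@1 c3@2, authorship ..
After op 2 (delete): buffer="" (len 0), cursors c1@0 c2@0 c3@0, authorship 
After op 3 (add_cursor(0)): buffer="" (len 0), cursors c1@0 c2@0 c3@0 c4@0, authorship 
After op 4 (move_right): buffer="" (len 0), cursors c1@0 c2@0 c3@0 c4@0, authorship 
After op 5 (move_right): buffer="" (len 0), cursors c1@0 c2@0 c3@0 c4@0, authorship 
After op 6 (insert('c')): buffer="cccc" (len 4), cursors c1@4 c2@4 c3@4 c4@4, authorship 1234
After op 7 (delete): buffer="" (len 0), cursors c1@0 c2@0 c3@0 c4@0, authorship 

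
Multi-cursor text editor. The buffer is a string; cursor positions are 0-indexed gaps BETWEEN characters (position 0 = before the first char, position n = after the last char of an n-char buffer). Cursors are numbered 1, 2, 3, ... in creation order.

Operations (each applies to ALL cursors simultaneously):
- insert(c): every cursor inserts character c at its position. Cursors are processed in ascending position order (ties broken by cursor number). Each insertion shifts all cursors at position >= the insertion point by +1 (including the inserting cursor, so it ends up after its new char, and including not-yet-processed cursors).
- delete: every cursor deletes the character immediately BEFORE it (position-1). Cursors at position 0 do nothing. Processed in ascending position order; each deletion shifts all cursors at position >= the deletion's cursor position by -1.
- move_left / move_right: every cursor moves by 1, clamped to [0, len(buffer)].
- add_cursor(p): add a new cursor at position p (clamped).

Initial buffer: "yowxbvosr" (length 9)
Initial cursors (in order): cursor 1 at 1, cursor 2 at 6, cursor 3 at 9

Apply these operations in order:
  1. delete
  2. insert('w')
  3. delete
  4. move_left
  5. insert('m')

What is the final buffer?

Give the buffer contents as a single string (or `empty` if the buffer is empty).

Answer: mowxmboms

Derivation:
After op 1 (delete): buffer="owxbos" (len 6), cursors c1@0 c2@4 c3@6, authorship ......
After op 2 (insert('w')): buffer="wowxbwosw" (len 9), cursors c1@1 c2@6 c3@9, authorship 1....2..3
After op 3 (delete): buffer="owxbos" (len 6), cursors c1@0 c2@4 c3@6, authorship ......
After op 4 (move_left): buffer="owxbos" (len 6), cursors c1@0 c2@3 c3@5, authorship ......
After op 5 (insert('m')): buffer="mowxmboms" (len 9), cursors c1@1 c2@5 c3@8, authorship 1...2..3.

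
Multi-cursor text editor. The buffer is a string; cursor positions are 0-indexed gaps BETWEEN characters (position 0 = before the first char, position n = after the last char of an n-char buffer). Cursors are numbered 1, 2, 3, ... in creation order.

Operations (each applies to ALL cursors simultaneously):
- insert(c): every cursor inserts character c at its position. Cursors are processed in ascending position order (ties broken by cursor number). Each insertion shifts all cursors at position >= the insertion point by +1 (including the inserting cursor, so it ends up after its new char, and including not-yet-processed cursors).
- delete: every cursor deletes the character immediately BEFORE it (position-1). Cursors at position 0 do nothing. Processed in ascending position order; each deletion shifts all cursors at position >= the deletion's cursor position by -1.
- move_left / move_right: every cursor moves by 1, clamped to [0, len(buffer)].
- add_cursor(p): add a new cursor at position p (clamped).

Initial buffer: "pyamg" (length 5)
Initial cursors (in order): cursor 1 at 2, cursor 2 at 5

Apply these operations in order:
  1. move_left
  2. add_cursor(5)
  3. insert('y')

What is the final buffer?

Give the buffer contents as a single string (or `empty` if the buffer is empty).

After op 1 (move_left): buffer="pyamg" (len 5), cursors c1@1 c2@4, authorship .....
After op 2 (add_cursor(5)): buffer="pyamg" (len 5), cursors c1@1 c2@4 c3@5, authorship .....
After op 3 (insert('y')): buffer="pyyamygy" (len 8), cursors c1@2 c2@6 c3@8, authorship .1...2.3

Answer: pyyamygy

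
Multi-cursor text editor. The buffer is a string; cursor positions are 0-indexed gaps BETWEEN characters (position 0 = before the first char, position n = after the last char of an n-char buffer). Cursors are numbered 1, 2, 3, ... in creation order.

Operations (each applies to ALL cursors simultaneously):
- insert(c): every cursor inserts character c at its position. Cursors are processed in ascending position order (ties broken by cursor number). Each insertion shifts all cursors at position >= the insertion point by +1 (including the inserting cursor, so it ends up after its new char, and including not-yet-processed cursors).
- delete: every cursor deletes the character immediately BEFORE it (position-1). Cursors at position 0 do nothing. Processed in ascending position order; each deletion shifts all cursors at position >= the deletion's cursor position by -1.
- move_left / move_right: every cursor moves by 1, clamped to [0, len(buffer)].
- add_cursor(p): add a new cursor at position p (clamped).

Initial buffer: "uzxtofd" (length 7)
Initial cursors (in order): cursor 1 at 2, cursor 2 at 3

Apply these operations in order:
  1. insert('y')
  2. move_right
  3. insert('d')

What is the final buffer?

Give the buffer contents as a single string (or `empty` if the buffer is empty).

Answer: uzyxdytdofd

Derivation:
After op 1 (insert('y')): buffer="uzyxytofd" (len 9), cursors c1@3 c2@5, authorship ..1.2....
After op 2 (move_right): buffer="uzyxytofd" (len 9), cursors c1@4 c2@6, authorship ..1.2....
After op 3 (insert('d')): buffer="uzyxdytdofd" (len 11), cursors c1@5 c2@8, authorship ..1.12.2...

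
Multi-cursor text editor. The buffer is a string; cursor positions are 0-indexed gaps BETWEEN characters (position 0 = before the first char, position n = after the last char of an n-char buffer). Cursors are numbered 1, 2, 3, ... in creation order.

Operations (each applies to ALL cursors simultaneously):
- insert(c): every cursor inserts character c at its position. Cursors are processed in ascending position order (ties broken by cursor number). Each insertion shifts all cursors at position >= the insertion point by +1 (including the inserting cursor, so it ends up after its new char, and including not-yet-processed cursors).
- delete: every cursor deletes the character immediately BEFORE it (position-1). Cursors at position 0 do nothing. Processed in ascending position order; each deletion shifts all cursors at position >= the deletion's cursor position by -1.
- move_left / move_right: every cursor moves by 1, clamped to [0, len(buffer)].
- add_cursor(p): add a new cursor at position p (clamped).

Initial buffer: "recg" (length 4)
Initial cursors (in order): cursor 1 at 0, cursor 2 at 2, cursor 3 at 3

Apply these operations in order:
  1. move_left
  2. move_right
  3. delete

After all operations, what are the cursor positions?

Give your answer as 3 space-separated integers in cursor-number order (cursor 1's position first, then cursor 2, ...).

Answer: 0 0 0

Derivation:
After op 1 (move_left): buffer="recg" (len 4), cursors c1@0 c2@1 c3@2, authorship ....
After op 2 (move_right): buffer="recg" (len 4), cursors c1@1 c2@2 c3@3, authorship ....
After op 3 (delete): buffer="g" (len 1), cursors c1@0 c2@0 c3@0, authorship .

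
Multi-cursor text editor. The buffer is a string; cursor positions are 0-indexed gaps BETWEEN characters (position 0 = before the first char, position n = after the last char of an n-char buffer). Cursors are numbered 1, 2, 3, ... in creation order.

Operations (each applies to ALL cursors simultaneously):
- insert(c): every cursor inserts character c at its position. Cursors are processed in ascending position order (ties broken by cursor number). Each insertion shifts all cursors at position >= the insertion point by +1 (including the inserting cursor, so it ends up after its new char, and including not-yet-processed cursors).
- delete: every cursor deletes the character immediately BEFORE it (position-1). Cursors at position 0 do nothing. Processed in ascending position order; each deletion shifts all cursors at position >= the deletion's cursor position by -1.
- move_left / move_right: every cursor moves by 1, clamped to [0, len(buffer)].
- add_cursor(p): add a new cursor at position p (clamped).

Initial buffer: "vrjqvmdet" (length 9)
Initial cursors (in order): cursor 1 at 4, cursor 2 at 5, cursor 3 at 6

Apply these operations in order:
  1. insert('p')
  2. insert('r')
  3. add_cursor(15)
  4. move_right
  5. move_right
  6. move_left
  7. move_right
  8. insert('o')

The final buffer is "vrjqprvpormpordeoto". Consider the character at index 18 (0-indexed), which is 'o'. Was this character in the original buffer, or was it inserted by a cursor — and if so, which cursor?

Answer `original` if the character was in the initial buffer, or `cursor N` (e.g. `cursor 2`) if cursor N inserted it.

After op 1 (insert('p')): buffer="vrjqpvpmpdet" (len 12), cursors c1@5 c2@7 c3@9, authorship ....1.2.3...
After op 2 (insert('r')): buffer="vrjqprvprmprdet" (len 15), cursors c1@6 c2@9 c3@12, authorship ....11.22.33...
After op 3 (add_cursor(15)): buffer="vrjqprvprmprdet" (len 15), cursors c1@6 c2@9 c3@12 c4@15, authorship ....11.22.33...
After op 4 (move_right): buffer="vrjqprvprmprdet" (len 15), cursors c1@7 c2@10 c3@13 c4@15, authorship ....11.22.33...
After op 5 (move_right): buffer="vrjqprvprmprdet" (len 15), cursors c1@8 c2@11 c3@14 c4@15, authorship ....11.22.33...
After op 6 (move_left): buffer="vrjqprvprmprdet" (len 15), cursors c1@7 c2@10 c3@13 c4@14, authorship ....11.22.33...
After op 7 (move_right): buffer="vrjqprvprmprdet" (len 15), cursors c1@8 c2@11 c3@14 c4@15, authorship ....11.22.33...
After op 8 (insert('o')): buffer="vrjqprvpormpordeoto" (len 19), cursors c1@9 c2@13 c3@17 c4@19, authorship ....11.212.323..3.4
Authorship (.=original, N=cursor N): . . . . 1 1 . 2 1 2 . 3 2 3 . . 3 . 4
Index 18: author = 4

Answer: cursor 4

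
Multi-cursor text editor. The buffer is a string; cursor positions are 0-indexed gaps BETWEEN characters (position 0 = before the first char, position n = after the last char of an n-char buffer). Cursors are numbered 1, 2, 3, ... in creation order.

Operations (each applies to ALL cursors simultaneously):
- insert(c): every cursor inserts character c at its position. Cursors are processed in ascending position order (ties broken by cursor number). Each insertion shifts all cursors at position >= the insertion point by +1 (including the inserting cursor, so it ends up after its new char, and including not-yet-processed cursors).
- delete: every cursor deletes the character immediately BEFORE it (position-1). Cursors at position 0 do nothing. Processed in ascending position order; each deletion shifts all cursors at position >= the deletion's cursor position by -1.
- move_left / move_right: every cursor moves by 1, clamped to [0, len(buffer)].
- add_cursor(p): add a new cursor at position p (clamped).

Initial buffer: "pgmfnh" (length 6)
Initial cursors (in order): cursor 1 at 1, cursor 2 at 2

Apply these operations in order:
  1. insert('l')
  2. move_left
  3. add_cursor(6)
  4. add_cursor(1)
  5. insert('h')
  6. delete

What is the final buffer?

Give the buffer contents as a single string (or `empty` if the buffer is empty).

After op 1 (insert('l')): buffer="plglmfnh" (len 8), cursors c1@2 c2@4, authorship .1.2....
After op 2 (move_left): buffer="plglmfnh" (len 8), cursors c1@1 c2@3, authorship .1.2....
After op 3 (add_cursor(6)): buffer="plglmfnh" (len 8), cursors c1@1 c2@3 c3@6, authorship .1.2....
After op 4 (add_cursor(1)): buffer="plglmfnh" (len 8), cursors c1@1 c4@1 c2@3 c3@6, authorship .1.2....
After op 5 (insert('h')): buffer="phhlghlmfhnh" (len 12), cursors c1@3 c4@3 c2@6 c3@10, authorship .141.22..3..
After op 6 (delete): buffer="plglmfnh" (len 8), cursors c1@1 c4@1 c2@3 c3@6, authorship .1.2....

Answer: plglmfnh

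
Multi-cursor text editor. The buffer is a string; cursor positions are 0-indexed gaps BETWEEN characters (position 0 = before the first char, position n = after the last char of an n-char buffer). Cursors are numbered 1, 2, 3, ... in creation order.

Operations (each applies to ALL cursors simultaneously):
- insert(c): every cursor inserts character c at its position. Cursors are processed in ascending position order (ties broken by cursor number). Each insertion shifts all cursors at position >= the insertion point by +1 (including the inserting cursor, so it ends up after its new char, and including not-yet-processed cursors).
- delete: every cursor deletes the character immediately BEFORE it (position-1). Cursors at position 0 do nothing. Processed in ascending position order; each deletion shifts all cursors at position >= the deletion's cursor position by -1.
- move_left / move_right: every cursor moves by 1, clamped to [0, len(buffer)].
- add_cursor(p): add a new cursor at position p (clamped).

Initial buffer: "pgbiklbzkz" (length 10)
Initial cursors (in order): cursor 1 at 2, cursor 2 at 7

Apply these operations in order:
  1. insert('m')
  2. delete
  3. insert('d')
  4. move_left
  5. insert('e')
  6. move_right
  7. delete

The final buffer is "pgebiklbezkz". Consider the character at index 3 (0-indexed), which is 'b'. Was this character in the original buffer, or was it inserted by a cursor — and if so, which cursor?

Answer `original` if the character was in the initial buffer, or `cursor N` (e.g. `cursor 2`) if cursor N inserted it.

Answer: original

Derivation:
After op 1 (insert('m')): buffer="pgmbiklbmzkz" (len 12), cursors c1@3 c2@9, authorship ..1.....2...
After op 2 (delete): buffer="pgbiklbzkz" (len 10), cursors c1@2 c2@7, authorship ..........
After op 3 (insert('d')): buffer="pgdbiklbdzkz" (len 12), cursors c1@3 c2@9, authorship ..1.....2...
After op 4 (move_left): buffer="pgdbiklbdzkz" (len 12), cursors c1@2 c2@8, authorship ..1.....2...
After op 5 (insert('e')): buffer="pgedbiklbedzkz" (len 14), cursors c1@3 c2@10, authorship ..11.....22...
After op 6 (move_right): buffer="pgedbiklbedzkz" (len 14), cursors c1@4 c2@11, authorship ..11.....22...
After op 7 (delete): buffer="pgebiklbezkz" (len 12), cursors c1@3 c2@9, authorship ..1.....2...
Authorship (.=original, N=cursor N): . . 1 . . . . . 2 . . .
Index 3: author = original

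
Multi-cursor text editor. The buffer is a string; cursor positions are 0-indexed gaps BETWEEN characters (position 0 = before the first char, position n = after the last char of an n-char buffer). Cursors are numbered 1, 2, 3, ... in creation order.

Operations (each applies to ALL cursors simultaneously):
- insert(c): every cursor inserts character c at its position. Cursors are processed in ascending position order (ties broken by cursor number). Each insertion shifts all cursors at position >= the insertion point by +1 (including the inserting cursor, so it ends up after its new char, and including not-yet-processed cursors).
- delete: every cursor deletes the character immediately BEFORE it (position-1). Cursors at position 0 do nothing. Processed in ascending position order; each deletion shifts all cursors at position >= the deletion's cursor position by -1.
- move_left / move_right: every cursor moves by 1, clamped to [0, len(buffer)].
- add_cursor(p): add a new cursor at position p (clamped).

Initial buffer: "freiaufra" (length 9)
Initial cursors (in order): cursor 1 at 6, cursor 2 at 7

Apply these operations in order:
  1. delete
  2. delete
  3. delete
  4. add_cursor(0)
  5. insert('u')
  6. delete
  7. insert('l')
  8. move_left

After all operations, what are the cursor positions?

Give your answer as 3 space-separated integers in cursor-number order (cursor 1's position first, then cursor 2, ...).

After op 1 (delete): buffer="freiara" (len 7), cursors c1@5 c2@5, authorship .......
After op 2 (delete): buffer="frera" (len 5), cursors c1@3 c2@3, authorship .....
After op 3 (delete): buffer="fra" (len 3), cursors c1@1 c2@1, authorship ...
After op 4 (add_cursor(0)): buffer="fra" (len 3), cursors c3@0 c1@1 c2@1, authorship ...
After op 5 (insert('u')): buffer="ufuura" (len 6), cursors c3@1 c1@4 c2@4, authorship 3.12..
After op 6 (delete): buffer="fra" (len 3), cursors c3@0 c1@1 c2@1, authorship ...
After op 7 (insert('l')): buffer="lfllra" (len 6), cursors c3@1 c1@4 c2@4, authorship 3.12..
After op 8 (move_left): buffer="lfllra" (len 6), cursors c3@0 c1@3 c2@3, authorship 3.12..

Answer: 3 3 0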